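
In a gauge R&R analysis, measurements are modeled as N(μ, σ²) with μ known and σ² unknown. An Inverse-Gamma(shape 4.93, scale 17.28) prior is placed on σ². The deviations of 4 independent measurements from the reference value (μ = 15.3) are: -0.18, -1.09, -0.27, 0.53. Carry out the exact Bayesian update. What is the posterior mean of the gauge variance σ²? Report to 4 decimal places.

3.0467

With known mean μ and an Inverse-Gamma(α, β) prior on σ², the Normal likelihood is conjugate: posterior is Inv-Gamma(α + n/2, β + Σ(xᵢ−μ)²/2).
Σ(xᵢ−μ)² = (-0.18)² + (-1.09)² + (-0.27)² + (0.53)² = 1.5743.
Posterior: Inv-Gamma(4.93 + 4/2, 17.28 + 1.5743/2) = Inv-Gamma(6.93, 18.06715).
E[σ²|data] = β/(α−1) = 18.06715/5.93 = 3.0467.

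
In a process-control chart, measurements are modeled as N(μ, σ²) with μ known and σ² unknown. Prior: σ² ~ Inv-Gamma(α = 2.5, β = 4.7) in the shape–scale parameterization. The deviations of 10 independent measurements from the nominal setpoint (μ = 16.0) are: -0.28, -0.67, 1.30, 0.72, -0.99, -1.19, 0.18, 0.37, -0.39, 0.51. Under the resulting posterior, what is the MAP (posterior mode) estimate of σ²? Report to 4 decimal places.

With known mean μ and an Inverse-Gamma(α, β) prior on σ², the Normal likelihood is conjugate: posterior is Inv-Gamma(α + n/2, β + Σ(xᵢ−μ)²/2).
Σ(xᵢ−μ)² = (-0.28)² + (-0.67)² + (1.30)² + (0.72)² + (-0.99)² + (-1.19)² + (0.18)² + (0.37)² + (-0.39)² + (0.51)² = 5.7134.
Posterior: Inv-Gamma(2.5 + 10/2, 4.7 + 5.7134/2) = Inv-Gamma(7.50, 7.55670).
Mode = β/(α+1) = 7.55670/8.50 = 0.8890.

0.8890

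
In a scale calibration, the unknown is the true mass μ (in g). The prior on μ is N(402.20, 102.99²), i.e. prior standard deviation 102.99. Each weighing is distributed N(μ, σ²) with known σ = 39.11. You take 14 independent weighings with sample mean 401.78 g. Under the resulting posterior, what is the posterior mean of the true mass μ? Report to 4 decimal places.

401.7843

For Normal data with known variance σ², a Normal(μ₀, σ₀²) prior on μ is conjugate. Posterior precision = 1/σ₀² + n/σ²; posterior mean is the precision-weighted average of μ₀ and x̄.
n·x̄ = 14·401.78 = 5624.92.
σ₀² = 102.99² = 10606.9401, σ² = 39.11² = 1529.5921; σ² + n·σ₀² = 1529.5921 + 14·10606.9401 = 150026.7535.
Posterior mean = (μ₀/σ₀² + n·x̄/σ²)/(1/σ₀² + n/σ²) = (σ²·μ₀ + σ₀²·n·x̄)/(σ² + n·σ₀²) = (1529.5921·402.20 + 10606.9401·5624.92)/150026.7535 = 60278391.449912/150026.7535 = 401.7843.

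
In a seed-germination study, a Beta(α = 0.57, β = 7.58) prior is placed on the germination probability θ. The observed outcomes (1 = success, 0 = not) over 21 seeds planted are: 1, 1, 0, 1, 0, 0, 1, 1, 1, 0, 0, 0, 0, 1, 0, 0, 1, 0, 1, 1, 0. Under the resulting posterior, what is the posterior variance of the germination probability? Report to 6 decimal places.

0.007666

The Beta prior is conjugate to a Binomial/Bernoulli likelihood; the update adds successes to α and failures to β.
Posterior: Beta(α+k, β+n−k) = Beta(0.57+10, 7.58+11) = Beta(10.57, 18.58).
Var = αβ/((α+β)²(α+β+1)) = 10.57·18.58/(29.15²·30.15) = 0.007666.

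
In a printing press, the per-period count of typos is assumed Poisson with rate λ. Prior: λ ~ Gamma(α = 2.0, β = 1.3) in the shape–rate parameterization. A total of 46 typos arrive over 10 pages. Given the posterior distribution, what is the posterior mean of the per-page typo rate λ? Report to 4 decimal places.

With a Gamma(shape α, rate β) prior, the Poisson likelihood is conjugate: the posterior is Gamma(α + ΣXᵢ, β + n).
Posterior: Gamma(α+S, β+n) = Gamma(2.0+46, 1.3+10) = Gamma(48.0, 11.3).
Posterior mean = α/β = 48.0/11.3 = 4.2478.

4.2478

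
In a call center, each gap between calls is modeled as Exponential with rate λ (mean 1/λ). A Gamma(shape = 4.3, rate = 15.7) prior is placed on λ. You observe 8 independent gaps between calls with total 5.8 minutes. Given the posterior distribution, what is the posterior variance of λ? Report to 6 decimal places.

With a Gamma(shape α, rate β) prior on the exponential rate λ, the posterior after n observations with total T = Σxᵢ is Gamma(α+n, β+T).
Posterior: Gamma(4.3+8, 15.7+5.8) = Gamma(12.3, 21.5).
Var = α/β² = 0.026609.

0.026609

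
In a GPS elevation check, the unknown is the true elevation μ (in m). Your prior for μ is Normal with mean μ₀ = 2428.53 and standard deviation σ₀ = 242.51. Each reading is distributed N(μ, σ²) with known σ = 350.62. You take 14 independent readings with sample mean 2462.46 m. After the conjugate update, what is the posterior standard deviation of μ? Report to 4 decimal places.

87.4086

For Normal data with known variance σ², a Normal(μ₀, σ₀²) prior on μ is conjugate. Posterior precision = 1/σ₀² + n/σ²; posterior mean is the precision-weighted average of μ₀ and x̄.
σ₀² = 242.51² = 58811.1001, σ² = 350.62² = 122934.3844; σ² + n·σ₀² = 122934.3844 + 14·58811.1001 = 946289.7858.
Posterior precision = 1/σ₀² + n/σ² = 1/58811.1001 + 14/122934.3844 = (σ² + n·σ₀²)/(σ₀²σ²) = 946289.7858/(58811.1001·122934.3844); posterior variance σₙ² = σ₀²σ²/(σ² + n·σ₀²) = 58811.1001·122934.3844/946289.7858 = 7640.266750.
Posterior SD = √σₙ² = √(58811.1001·122934.3844/946289.7858) = 87.4086.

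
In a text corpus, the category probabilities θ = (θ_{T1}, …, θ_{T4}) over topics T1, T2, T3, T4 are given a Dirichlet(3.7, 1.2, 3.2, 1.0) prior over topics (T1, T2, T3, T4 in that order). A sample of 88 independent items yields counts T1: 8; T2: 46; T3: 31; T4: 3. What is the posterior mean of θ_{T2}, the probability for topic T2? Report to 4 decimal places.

0.4861

The Dirichlet prior is conjugate to the Multinomial likelihood: each posterior αⱼ = prior αⱼ + observed count nⱼ.
Posterior concentration: (11.7, 47.2, 34.2, 4.0), total = 97.1.
E[θ_{T2}|data] = α_{T2}/Σα = 47.2/97.1 = 0.4861.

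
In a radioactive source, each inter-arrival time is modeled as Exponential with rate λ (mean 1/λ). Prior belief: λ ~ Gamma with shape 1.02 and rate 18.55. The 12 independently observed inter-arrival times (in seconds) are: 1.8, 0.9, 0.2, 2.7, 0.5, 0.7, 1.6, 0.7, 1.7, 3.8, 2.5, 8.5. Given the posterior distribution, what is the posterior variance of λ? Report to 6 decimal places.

With a Gamma(shape α, rate β) prior on the exponential rate λ, the posterior after n observations with total T = Σxᵢ is Gamma(α+n, β+T).
Sum of observations T = 25.6 seconds; n = 12.
Posterior: Gamma(1.02+12, 18.55+25.6) = Gamma(13.02, 44.15).
Var = α/β² = 0.006680.

0.006680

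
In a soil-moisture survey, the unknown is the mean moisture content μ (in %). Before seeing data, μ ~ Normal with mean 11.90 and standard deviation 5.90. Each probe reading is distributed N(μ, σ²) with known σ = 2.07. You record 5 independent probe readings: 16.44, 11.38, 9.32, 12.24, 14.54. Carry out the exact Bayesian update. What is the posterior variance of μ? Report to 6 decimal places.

For Normal data with known variance σ², a Normal(μ₀, σ₀²) prior on μ is conjugate. Posterior precision = 1/σ₀² + n/σ²; posterior mean is the precision-weighted average of μ₀ and x̄.
σ₀² = 5.90² = 34.81, σ² = 2.07² = 4.2849; σ² + n·σ₀² = 4.2849 + 5·34.81 = 178.3349.
Posterior precision = 1/σ₀² + n/σ² = 1/34.81 + 5/4.2849 = (σ² + n·σ₀²)/(σ₀²σ²) = 178.3349/(34.81·4.2849); posterior variance σₙ² = σ₀²σ²/(σ² + n·σ₀²) = 34.81·4.2849/178.3349 = 0.836389.

0.836389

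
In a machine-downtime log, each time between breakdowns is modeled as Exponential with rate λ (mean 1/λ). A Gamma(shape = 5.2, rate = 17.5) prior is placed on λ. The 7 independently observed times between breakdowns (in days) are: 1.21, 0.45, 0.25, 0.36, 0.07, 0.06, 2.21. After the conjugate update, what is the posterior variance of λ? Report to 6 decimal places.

0.024956

With a Gamma(shape α, rate β) prior on the exponential rate λ, the posterior after n observations with total T = Σxᵢ is Gamma(α+n, β+T).
Sum of observations T = 4.61 days; n = 7.
Posterior: Gamma(5.2+7, 17.5+4.61) = Gamma(12.2, 22.11).
Var = α/β² = 0.024956.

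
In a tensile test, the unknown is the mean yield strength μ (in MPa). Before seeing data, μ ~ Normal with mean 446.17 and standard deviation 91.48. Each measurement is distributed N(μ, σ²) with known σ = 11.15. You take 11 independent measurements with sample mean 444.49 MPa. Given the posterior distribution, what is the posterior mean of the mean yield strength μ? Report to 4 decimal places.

For Normal data with known variance σ², a Normal(μ₀, σ₀²) prior on μ is conjugate. Posterior precision = 1/σ₀² + n/σ²; posterior mean is the precision-weighted average of μ₀ and x̄.
n·x̄ = 11·444.49 = 4889.39.
σ₀² = 91.48² = 8368.5904, σ² = 11.15² = 124.3225; σ² + n·σ₀² = 124.3225 + 11·8368.5904 = 92178.8169.
Posterior mean = (μ₀/σ₀² + n·x̄/σ²)/(1/σ₀² + n/σ²) = (σ²·μ₀ + σ₀²·n·x̄)/(σ² + n·σ₀²) = (124.3225·446.17 + 8368.5904·4889.39)/92178.8169 = 40972771.185681/92178.8169 = 444.4923.

444.4923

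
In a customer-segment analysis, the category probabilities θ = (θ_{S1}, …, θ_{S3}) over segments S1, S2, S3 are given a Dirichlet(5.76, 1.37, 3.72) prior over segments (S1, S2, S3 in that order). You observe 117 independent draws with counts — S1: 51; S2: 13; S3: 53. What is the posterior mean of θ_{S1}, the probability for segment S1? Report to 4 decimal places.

0.4440

The Dirichlet prior is conjugate to the Multinomial likelihood: each posterior αⱼ = prior αⱼ + observed count nⱼ.
Posterior concentration: (56.76, 14.37, 56.72), total = 127.85.
E[θ_{S1}|data] = α_{S1}/Σα = 56.76/127.85 = 0.4440.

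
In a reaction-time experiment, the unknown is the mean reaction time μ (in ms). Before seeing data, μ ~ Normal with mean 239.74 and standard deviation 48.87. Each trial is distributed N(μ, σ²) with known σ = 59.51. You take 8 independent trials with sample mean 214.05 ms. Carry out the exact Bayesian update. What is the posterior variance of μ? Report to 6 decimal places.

For Normal data with known variance σ², a Normal(μ₀, σ₀²) prior on μ is conjugate. Posterior precision = 1/σ₀² + n/σ²; posterior mean is the precision-weighted average of μ₀ and x̄.
σ₀² = 48.87² = 2388.2769, σ² = 59.51² = 3541.4401; σ² + n·σ₀² = 3541.4401 + 8·2388.2769 = 22647.6553.
Posterior precision = 1/σ₀² + n/σ² = 1/2388.2769 + 8/3541.4401 = (σ² + n·σ₀²)/(σ₀²σ²) = 22647.6553/(2388.2769·3541.4401); posterior variance σₙ² = σ₀²σ²/(σ² + n·σ₀²) = 2388.2769·3541.4401/22647.6553 = 373.457626.

373.457626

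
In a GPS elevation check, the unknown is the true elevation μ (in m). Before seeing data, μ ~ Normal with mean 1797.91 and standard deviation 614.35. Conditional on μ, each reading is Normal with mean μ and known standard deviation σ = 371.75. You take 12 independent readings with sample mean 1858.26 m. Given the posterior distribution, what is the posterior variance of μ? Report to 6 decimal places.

For Normal data with known variance σ², a Normal(μ₀, σ₀²) prior on μ is conjugate. Posterior precision = 1/σ₀² + n/σ²; posterior mean is the precision-weighted average of μ₀ and x̄.
σ₀² = 614.35² = 377425.9225, σ² = 371.75² = 138198.0625; σ² + n·σ₀² = 138198.0625 + 12·377425.9225 = 4667309.1325.
Posterior precision = 1/σ₀² + n/σ² = 1/377425.9225 + 12/138198.0625 = (σ² + n·σ₀²)/(σ₀²σ²) = 4667309.1325/(377425.9225·138198.0625); posterior variance σₙ² = σ₀²σ²/(σ² + n·σ₀²) = 377425.9225·138198.0625/4667309.1325 = 11175.503860.

11175.503860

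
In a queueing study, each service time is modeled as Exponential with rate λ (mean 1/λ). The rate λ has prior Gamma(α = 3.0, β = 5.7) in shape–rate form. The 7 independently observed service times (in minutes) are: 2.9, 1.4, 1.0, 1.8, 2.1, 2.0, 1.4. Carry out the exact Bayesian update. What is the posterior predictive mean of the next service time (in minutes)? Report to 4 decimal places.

With a Gamma(shape α, rate β) prior on the exponential rate λ, the posterior after n observations with total T = Σxᵢ is Gamma(α+n, β+T).
Sum of observations T = 12.6 minutes; n = 7.
Posterior: Gamma(3.0+7, 5.7+12.6) = Gamma(10.0, 18.3).
The predictive distribution for the next observation is Lomax; its mean is β/(α−1) = 18.3/9.0 = 2.0333.

2.0333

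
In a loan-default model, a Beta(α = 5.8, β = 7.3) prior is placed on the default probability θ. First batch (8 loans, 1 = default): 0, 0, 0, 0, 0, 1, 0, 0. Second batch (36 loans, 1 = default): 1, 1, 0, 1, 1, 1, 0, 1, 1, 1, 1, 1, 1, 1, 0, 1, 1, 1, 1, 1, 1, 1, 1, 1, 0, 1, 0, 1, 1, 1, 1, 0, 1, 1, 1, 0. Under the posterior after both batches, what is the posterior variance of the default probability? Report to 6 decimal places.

The Beta prior is conjugate to a Binomial/Bernoulli likelihood; the update adds successes to α and failures to β.
After batch 1: Beta(5.8+1, 7.3+7) = Beta(6.8, 14.3).
After batch 2: Beta(6.8+29, 14.3+7) = Beta(35.8, 21.3).
Var = αβ/((α+β)²(α+β+1)) = 35.8·21.3/(57.1²·58.1) = 0.004025.

0.004025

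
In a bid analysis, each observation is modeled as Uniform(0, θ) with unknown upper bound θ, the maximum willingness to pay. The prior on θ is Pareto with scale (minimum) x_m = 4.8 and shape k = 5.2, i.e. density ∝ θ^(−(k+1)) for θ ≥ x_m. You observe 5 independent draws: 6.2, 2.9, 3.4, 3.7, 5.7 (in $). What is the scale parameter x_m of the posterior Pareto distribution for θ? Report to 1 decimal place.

A Pareto(scale x_m, shape k) prior on the upper bound θ of Uniform(0, θ) is conjugate: posterior is Pareto(max(x_m, max xᵢ), k + n).
Sample maximum = 6.2; prior scale x_m = 4.8 → posterior scale = max = 6.2.
Posterior shape = 5.2 + 5 = 10.2.
Posterior scale x_m = 6.2.

6.2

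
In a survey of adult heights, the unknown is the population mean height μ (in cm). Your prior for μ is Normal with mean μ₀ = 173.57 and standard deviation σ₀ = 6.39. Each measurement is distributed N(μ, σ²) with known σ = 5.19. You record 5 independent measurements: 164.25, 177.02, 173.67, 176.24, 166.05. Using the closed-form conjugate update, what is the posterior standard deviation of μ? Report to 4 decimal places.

For Normal data with known variance σ², a Normal(μ₀, σ₀²) prior on μ is conjugate. Posterior precision = 1/σ₀² + n/σ²; posterior mean is the precision-weighted average of μ₀ and x̄.
σ₀² = 6.39² = 40.8321, σ² = 5.19² = 26.9361; σ² + n·σ₀² = 26.9361 + 5·40.8321 = 231.0966.
Posterior precision = 1/σ₀² + n/σ² = 1/40.8321 + 5/26.9361 = (σ² + n·σ₀²)/(σ₀²σ²) = 231.0966/(40.8321·26.9361); posterior variance σₙ² = σ₀²σ²/(σ² + n·σ₀²) = 40.8321·26.9361/231.0966 = 4.759298.
Posterior SD = √σₙ² = √(40.8321·26.9361/231.0966) = 2.1816.

2.1816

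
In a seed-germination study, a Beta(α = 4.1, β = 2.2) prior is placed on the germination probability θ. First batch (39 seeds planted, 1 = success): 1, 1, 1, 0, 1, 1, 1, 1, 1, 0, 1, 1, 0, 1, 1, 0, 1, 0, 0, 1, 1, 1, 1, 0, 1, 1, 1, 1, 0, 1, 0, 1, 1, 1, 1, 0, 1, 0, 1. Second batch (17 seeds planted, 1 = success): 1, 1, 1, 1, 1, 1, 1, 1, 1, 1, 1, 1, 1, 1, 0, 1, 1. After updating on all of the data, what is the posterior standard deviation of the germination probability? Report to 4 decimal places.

The Beta prior is conjugate to a Binomial/Bernoulli likelihood; the update adds successes to α and failures to β.
After batch 1: Beta(4.1+28, 2.2+11) = Beta(32.1, 13.2).
After batch 2: Beta(32.1+16, 13.2+1) = Beta(48.1, 14.2).
Var = αβ/((α+β)²(α+β+1)) = 48.1·14.2/(62.3²·63.3) = 0.00278006; SD = √0.00278006 = 0.0527.

0.0527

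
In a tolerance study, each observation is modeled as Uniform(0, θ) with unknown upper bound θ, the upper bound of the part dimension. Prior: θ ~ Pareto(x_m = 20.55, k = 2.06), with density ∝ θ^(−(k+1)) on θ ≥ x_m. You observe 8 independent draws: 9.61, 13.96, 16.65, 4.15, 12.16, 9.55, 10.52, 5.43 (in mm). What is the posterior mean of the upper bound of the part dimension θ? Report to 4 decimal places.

22.8182

A Pareto(scale x_m, shape k) prior on the upper bound θ of Uniform(0, θ) is conjugate: posterior is Pareto(max(x_m, max xᵢ), k + n).
Sample maximum = 16.65; prior scale x_m = 20.55 → posterior scale = max = 20.55.
Posterior shape = 2.06 + 8 = 10.06.
E[θ|data] = k·x_m/(k−1) = 10.06·20.55/9.06 = 22.8182.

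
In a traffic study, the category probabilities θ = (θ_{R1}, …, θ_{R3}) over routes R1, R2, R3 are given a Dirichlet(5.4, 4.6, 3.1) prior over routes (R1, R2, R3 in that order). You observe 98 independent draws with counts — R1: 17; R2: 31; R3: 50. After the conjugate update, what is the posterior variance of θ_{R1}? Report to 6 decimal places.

0.001436

The Dirichlet prior is conjugate to the Multinomial likelihood: each posterior αⱼ = prior αⱼ + observed count nⱼ.
Posterior concentration: (22.4, 35.6, 53.1), total = 111.1.
Var[θ_j] = α_j(Σα−α_j)/((Σα)²(Σα+1)) = 22.4·88.7/(111.1²·112.1) = 0.001436.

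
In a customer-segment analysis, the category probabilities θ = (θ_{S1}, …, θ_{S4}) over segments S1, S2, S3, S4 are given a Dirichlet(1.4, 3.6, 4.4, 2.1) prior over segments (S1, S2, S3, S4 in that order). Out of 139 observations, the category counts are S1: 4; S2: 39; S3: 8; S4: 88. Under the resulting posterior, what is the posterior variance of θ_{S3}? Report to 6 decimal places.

The Dirichlet prior is conjugate to the Multinomial likelihood: each posterior αⱼ = prior αⱼ + observed count nⱼ.
Posterior concentration: (5.4, 42.6, 12.4, 90.1), total = 150.5.
Var[θ_j] = α_j(Σα−α_j)/((Σα)²(Σα+1)) = 12.4·138.1/(150.5²·151.5) = 0.000499.

0.000499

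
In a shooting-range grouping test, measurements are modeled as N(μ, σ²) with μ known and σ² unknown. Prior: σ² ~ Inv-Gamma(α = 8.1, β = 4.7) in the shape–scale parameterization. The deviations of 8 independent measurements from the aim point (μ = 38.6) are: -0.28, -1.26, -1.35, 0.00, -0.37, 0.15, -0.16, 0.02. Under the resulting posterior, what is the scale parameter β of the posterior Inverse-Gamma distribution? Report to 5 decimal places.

6.53695

With known mean μ and an Inverse-Gamma(α, β) prior on σ², the Normal likelihood is conjugate: posterior is Inv-Gamma(α + n/2, β + Σ(xᵢ−μ)²/2).
Σ(xᵢ−μ)² = (-0.28)² + (-1.26)² + (-1.35)² + (0.00)² + (-0.37)² + (0.15)² + (-0.16)² + (0.02)² = 3.6739.
Posterior: Inv-Gamma(8.1 + 8/2, 4.7 + 3.6739/2) = Inv-Gamma(12.10, 6.53695).
Posterior β = 6.53695.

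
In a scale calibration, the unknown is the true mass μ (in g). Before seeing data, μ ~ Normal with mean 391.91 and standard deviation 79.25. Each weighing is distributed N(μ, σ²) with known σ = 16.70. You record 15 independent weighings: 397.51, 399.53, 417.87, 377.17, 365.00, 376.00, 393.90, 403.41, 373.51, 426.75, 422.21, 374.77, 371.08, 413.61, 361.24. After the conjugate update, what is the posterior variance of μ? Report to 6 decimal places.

For Normal data with known variance σ², a Normal(μ₀, σ₀²) prior on μ is conjugate. Posterior precision = 1/σ₀² + n/σ²; posterior mean is the precision-weighted average of μ₀ and x̄.
σ₀² = 79.25² = 6280.5625, σ² = 16.70² = 278.89; σ² + n·σ₀² = 278.89 + 15·6280.5625 = 94487.3275.
Posterior precision = 1/σ₀² + n/σ² = 1/6280.5625 + 15/278.89 = (σ² + n·σ₀²)/(σ₀²σ²) = 94487.3275/(6280.5625·278.89); posterior variance σₙ² = σ₀²σ²/(σ² + n·σ₀²) = 6280.5625·278.89/94487.3275 = 18.537788.

18.537788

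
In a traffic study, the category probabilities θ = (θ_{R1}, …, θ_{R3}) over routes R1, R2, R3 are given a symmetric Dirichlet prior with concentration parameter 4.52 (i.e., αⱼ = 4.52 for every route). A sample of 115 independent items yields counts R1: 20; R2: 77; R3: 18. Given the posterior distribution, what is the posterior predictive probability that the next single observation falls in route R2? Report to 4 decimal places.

The Dirichlet prior is conjugate to the Multinomial likelihood: each posterior αⱼ = prior αⱼ + observed count nⱼ.
Posterior concentration: (24.52, 81.52, 22.52), total = 128.56.
P(next = R2 | data) = α_{R2}/Σα = 0.6341.

0.6341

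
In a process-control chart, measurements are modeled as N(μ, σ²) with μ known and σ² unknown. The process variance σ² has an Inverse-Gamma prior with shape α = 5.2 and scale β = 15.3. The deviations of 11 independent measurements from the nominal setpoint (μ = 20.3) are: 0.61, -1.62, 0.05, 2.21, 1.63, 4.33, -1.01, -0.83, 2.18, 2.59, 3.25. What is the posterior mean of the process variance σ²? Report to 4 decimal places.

4.3104

With known mean μ and an Inverse-Gamma(α, β) prior on σ², the Normal likelihood is conjugate: posterior is Inv-Gamma(α + n/2, β + Σ(xᵢ−μ)²/2).
Σ(xᵢ−μ)² = (0.61)² + (-1.62)² + (0.05)² + (2.21)² + (1.63)² + (4.33)² + (-1.01)² + (-0.83)² + (2.18)² + (2.59)² + (3.25)² = 53.0209.
Posterior: Inv-Gamma(5.2 + 11/2, 15.3 + 53.0209/2) = Inv-Gamma(10.70, 41.81045).
E[σ²|data] = β/(α−1) = 41.81045/9.70 = 4.3104.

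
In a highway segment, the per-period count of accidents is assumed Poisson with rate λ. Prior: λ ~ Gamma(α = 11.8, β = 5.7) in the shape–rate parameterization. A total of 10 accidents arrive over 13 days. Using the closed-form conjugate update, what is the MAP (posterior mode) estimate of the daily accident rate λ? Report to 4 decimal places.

With a Gamma(shape α, rate β) prior, the Poisson likelihood is conjugate: the posterior is Gamma(α + ΣXᵢ, β + n).
Posterior: Gamma(α+S, β+n) = Gamma(11.8+10, 5.7+13) = Gamma(21.8, 18.7).
Mode of Gamma(α,β) for α≥1 is (α−1)/β = 20.8/18.7 = 1.1123.

1.1123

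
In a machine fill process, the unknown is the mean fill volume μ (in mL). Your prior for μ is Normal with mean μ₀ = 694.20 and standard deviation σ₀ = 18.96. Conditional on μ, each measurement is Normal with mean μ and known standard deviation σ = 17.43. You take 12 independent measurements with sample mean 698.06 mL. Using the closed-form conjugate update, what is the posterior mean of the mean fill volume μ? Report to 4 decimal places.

For Normal data with known variance σ², a Normal(μ₀, σ₀²) prior on μ is conjugate. Posterior precision = 1/σ₀² + n/σ²; posterior mean is the precision-weighted average of μ₀ and x̄.
n·x̄ = 12·698.06 = 8376.72.
σ₀² = 18.96² = 359.4816, σ² = 17.43² = 303.8049; σ² + n·σ₀² = 303.8049 + 12·359.4816 = 4617.5841.
Posterior mean = (μ₀/σ₀² + n·x̄/σ²)/(1/σ₀² + n/σ²) = (σ²·μ₀ + σ₀²·n·x̄)/(σ² + n·σ₀²) = (303.8049·694.20 + 359.4816·8376.72)/4617.5841 = 3222178.069932/4617.5841 = 697.8060.

697.8060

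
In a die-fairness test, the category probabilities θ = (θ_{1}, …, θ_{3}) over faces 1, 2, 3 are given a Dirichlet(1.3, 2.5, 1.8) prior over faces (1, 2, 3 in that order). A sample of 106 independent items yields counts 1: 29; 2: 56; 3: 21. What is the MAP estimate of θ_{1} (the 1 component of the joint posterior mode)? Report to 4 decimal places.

The Dirichlet prior is conjugate to the Multinomial likelihood: each posterior αⱼ = prior αⱼ + observed count nⱼ.
Posterior concentration: (30.3, 58.5, 22.8), total = 111.6.
Joint mode component: (α_{1}−1)/(Σα−K) = 29.3/108.6 = 0.2698.

0.2698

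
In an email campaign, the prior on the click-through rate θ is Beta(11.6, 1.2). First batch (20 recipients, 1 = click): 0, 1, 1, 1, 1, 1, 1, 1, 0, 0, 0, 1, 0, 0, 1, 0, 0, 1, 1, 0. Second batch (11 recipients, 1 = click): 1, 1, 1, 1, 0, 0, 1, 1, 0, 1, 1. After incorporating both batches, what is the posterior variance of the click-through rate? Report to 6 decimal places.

0.004700

The Beta prior is conjugate to a Binomial/Bernoulli likelihood; the update adds successes to α and failures to β.
After batch 1: Beta(11.6+11, 1.2+9) = Beta(22.6, 10.2).
After batch 2: Beta(22.6+8, 10.2+3) = Beta(30.6, 13.2).
Var = αβ/((α+β)²(α+β+1)) = 30.6·13.2/(43.8²·44.8) = 0.004700.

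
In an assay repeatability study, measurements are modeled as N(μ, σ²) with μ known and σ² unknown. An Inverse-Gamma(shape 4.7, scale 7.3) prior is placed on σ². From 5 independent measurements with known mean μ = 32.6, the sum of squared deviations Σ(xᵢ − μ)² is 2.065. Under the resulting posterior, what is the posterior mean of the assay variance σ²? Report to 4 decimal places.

1.3440

With known mean μ and an Inverse-Gamma(α, β) prior on σ², the Normal likelihood is conjugate: posterior is Inv-Gamma(α + n/2, β + Σ(xᵢ−μ)²/2).
Posterior: Inv-Gamma(4.7 + 5/2, 7.3 + 2.065/2) = Inv-Gamma(7.20, 8.3325).
E[σ²|data] = β/(α−1) = 8.3325/6.20 = 1.3440.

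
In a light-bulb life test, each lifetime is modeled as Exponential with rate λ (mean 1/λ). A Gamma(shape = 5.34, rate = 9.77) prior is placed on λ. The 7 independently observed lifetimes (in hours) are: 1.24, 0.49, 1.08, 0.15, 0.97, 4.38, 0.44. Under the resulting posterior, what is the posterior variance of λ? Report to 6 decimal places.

With a Gamma(shape α, rate β) prior on the exponential rate λ, the posterior after n observations with total T = Σxᵢ is Gamma(α+n, β+T).
Sum of observations T = 8.75 hours; n = 7.
Posterior: Gamma(5.34+7, 9.77+8.75) = Gamma(12.34, 18.52).
Var = α/β² = 0.035978.

0.035978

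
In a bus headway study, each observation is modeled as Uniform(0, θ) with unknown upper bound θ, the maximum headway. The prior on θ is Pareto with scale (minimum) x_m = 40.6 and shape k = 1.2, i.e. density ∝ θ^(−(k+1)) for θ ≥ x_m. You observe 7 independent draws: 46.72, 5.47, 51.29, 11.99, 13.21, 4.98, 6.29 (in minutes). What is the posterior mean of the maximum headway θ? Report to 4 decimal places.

58.4136

A Pareto(scale x_m, shape k) prior on the upper bound θ of Uniform(0, θ) is conjugate: posterior is Pareto(max(x_m, max xᵢ), k + n).
Sample maximum = 51.29; prior scale x_m = 40.6 → posterior scale = max = 51.29.
Posterior shape = 1.2 + 7 = 8.2.
E[θ|data] = k·x_m/(k−1) = 8.2·51.29/7.2 = 58.4136.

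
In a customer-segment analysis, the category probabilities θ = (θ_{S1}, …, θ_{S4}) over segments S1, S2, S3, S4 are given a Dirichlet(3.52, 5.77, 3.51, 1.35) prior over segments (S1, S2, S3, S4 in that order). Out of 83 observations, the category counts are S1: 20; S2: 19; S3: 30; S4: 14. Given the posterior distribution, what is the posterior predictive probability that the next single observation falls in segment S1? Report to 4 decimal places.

0.2421

The Dirichlet prior is conjugate to the Multinomial likelihood: each posterior αⱼ = prior αⱼ + observed count nⱼ.
Posterior concentration: (23.52, 24.77, 33.51, 15.35), total = 97.15.
P(next = S1 | data) = α_{S1}/Σα = 0.2421.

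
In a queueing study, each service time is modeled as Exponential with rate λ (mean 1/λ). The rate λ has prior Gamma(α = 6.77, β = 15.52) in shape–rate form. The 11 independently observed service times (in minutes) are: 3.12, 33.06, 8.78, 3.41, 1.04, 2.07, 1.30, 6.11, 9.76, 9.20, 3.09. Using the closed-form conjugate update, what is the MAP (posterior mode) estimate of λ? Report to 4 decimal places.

0.1739

With a Gamma(shape α, rate β) prior on the exponential rate λ, the posterior after n observations with total T = Σxᵢ is Gamma(α+n, β+T).
Sum of observations T = 80.94 minutes; n = 11.
Posterior: Gamma(6.77+11, 15.52+80.94) = Gamma(17.77, 96.46).
Mode = (α−1)/β = 0.1739.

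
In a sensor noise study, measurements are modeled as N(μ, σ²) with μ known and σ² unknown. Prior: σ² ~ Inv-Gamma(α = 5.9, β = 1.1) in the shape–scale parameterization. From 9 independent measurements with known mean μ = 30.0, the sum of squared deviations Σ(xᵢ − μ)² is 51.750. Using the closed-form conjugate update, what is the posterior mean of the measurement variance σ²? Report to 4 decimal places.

With known mean μ and an Inverse-Gamma(α, β) prior on σ², the Normal likelihood is conjugate: posterior is Inv-Gamma(α + n/2, β + Σ(xᵢ−μ)²/2).
Posterior: Inv-Gamma(5.9 + 9/2, 1.1 + 51.750/2) = Inv-Gamma(10.40, 26.9750).
E[σ²|data] = β/(α−1) = 26.9750/9.40 = 2.8697.

2.8697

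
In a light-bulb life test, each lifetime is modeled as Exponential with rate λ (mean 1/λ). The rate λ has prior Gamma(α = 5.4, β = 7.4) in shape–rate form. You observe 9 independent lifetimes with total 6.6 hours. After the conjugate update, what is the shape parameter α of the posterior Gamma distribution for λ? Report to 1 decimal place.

14.4

With a Gamma(shape α, rate β) prior on the exponential rate λ, the posterior after n observations with total T = Σxᵢ is Gamma(α+n, β+T).
Posterior: Gamma(5.4+9, 7.4+6.6) = Gamma(14.4, 14.0).
Posterior α = 14.4.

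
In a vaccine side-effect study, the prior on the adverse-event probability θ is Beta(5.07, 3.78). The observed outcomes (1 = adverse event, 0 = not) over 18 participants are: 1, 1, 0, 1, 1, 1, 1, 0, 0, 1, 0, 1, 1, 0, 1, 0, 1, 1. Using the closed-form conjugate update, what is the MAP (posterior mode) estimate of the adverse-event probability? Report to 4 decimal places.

0.6467

The Beta prior is conjugate to a Binomial/Bernoulli likelihood; the update adds successes to α and failures to β.
Posterior: Beta(α+k, β+n−k) = Beta(5.07+12, 3.78+6) = Beta(17.07, 9.78).
Mode of Beta(a,b) for a,b>1 is (a−1)/(a+b−2) = 16.07/24.85 = 0.6467.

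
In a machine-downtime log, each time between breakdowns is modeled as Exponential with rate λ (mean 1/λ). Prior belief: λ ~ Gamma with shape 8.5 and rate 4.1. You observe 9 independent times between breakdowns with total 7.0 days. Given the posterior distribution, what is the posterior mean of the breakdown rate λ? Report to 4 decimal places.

1.5766

With a Gamma(shape α, rate β) prior on the exponential rate λ, the posterior after n observations with total T = Σxᵢ is Gamma(α+n, β+T).
Posterior: Gamma(8.5+9, 4.1+7.0) = Gamma(17.5, 11.1).
Posterior mean of λ = α/β = 17.5/11.1 = 1.5766.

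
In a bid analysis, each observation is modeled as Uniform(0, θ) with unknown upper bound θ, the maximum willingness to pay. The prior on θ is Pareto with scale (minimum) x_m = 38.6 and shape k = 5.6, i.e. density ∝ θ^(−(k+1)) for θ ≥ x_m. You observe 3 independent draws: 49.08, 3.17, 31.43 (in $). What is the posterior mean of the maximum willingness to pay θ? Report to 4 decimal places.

A Pareto(scale x_m, shape k) prior on the upper bound θ of Uniform(0, θ) is conjugate: posterior is Pareto(max(x_m, max xᵢ), k + n).
Sample maximum = 49.08; prior scale x_m = 38.6 → posterior scale = max = 49.08.
Posterior shape = 5.6 + 3 = 8.6.
E[θ|data] = k·x_m/(k−1) = 8.6·49.08/7.6 = 55.5379.

55.5379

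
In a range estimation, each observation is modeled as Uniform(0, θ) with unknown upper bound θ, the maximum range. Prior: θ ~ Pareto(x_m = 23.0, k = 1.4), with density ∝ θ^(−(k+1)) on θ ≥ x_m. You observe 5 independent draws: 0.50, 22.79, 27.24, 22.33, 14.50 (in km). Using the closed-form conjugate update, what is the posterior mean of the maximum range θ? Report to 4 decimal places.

32.2844

A Pareto(scale x_m, shape k) prior on the upper bound θ of Uniform(0, θ) is conjugate: posterior is Pareto(max(x_m, max xᵢ), k + n).
Sample maximum = 27.24; prior scale x_m = 23.0 → posterior scale = max = 27.24.
Posterior shape = 1.4 + 5 = 6.4.
E[θ|data] = k·x_m/(k−1) = 6.4·27.24/5.4 = 32.2844.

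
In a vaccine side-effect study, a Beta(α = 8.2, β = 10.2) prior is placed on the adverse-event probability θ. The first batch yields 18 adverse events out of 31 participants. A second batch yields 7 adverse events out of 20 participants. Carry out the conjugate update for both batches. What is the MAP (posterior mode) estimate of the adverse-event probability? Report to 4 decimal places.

The Beta prior is conjugate to a Binomial/Bernoulli likelihood; the update adds successes to α and failures to β.
After batch 1: Beta(8.2+18, 10.2+13) = Beta(26.2, 23.2).
After batch 2: Beta(26.2+7, 23.2+13) = Beta(33.2, 36.2).
Mode of Beta(a,b) for a,b>1 is (a−1)/(a+b−2) = 32.2/67.4 = 0.4777.

0.4777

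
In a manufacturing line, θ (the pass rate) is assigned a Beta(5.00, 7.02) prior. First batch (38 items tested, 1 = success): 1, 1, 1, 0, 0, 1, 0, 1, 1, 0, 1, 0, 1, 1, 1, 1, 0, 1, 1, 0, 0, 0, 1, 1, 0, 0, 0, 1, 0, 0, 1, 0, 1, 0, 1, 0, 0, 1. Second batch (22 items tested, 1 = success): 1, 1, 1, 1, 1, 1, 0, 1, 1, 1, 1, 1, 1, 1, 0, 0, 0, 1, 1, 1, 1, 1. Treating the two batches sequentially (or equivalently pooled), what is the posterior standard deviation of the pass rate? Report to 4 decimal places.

0.0574

The Beta prior is conjugate to a Binomial/Bernoulli likelihood; the update adds successes to α and failures to β.
After batch 1: Beta(5.00+20, 7.02+18) = Beta(25.00, 25.02).
After batch 2: Beta(25.00+18, 25.02+4) = Beta(43.00, 29.02).
Var = αβ/((α+β)²(α+β+1)) = 43.00·29.02/(72.02²·73.02) = 0.00329471; SD = √0.00329471 = 0.0574.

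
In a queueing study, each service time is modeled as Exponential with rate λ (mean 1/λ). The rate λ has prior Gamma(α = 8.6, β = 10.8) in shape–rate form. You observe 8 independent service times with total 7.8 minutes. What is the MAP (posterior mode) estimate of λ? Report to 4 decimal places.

With a Gamma(shape α, rate β) prior on the exponential rate λ, the posterior after n observations with total T = Σxᵢ is Gamma(α+n, β+T).
Posterior: Gamma(8.6+8, 10.8+7.8) = Gamma(16.6, 18.6).
Mode = (α−1)/β = 0.8387.

0.8387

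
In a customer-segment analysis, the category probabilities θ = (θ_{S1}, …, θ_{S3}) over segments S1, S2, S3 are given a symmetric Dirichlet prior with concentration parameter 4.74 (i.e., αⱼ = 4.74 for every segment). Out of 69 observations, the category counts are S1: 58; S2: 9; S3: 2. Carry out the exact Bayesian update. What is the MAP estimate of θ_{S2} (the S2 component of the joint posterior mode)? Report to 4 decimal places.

The Dirichlet prior is conjugate to the Multinomial likelihood: each posterior αⱼ = prior αⱼ + observed count nⱼ.
Posterior concentration: (62.74, 13.74, 6.74), total = 83.22.
Joint mode component: (α_{S2}−1)/(Σα−K) = 12.74/80.22 = 0.1588.

0.1588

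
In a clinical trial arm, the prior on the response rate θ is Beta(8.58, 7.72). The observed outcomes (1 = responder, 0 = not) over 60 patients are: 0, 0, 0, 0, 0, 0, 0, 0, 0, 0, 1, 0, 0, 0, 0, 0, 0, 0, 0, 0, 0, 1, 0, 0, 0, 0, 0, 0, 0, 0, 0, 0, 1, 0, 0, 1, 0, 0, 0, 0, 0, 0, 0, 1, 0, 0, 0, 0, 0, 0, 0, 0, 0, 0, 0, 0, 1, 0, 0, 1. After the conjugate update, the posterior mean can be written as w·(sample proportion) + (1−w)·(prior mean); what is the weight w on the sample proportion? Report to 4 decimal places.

0.7864

The Beta prior is conjugate to a Binomial/Bernoulli likelihood; the update adds successes to α and failures to β.
Posterior mean = (α₀+k)/(α₀+β₀+n) = [n/(α₀+β₀+n)]·(k/n) + [(α₀+β₀)/(α₀+β₀+n)]·α₀/(α₀+β₀), so only n and the prior enter the weight.
The weight on the data is w = n/(α₀+β₀+n) = 60/(8.58+7.72+60) = 60/76.30 = 0.7864.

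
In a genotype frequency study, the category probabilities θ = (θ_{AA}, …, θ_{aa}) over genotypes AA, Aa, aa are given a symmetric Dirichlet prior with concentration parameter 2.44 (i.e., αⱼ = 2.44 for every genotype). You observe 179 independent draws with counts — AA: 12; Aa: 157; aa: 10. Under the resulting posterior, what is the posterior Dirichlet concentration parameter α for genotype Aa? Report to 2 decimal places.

159.44

The Dirichlet prior is conjugate to the Multinomial likelihood: each posterior αⱼ = prior αⱼ + observed count nⱼ.
Posterior concentration: (14.44, 159.44, 12.44), total = 186.32.
α_{Aa} = 2.44 + 157 = 159.44.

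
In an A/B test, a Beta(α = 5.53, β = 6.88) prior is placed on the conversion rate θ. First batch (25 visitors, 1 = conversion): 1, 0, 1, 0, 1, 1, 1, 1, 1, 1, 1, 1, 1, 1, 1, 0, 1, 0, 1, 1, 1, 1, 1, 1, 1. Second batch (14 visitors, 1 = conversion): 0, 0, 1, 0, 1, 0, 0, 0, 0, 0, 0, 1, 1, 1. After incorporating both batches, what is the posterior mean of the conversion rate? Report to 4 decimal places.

0.6133

The Beta prior is conjugate to a Binomial/Bernoulli likelihood; the update adds successes to α and failures to β.
After batch 1: Beta(5.53+21, 6.88+4) = Beta(26.53, 10.88).
After batch 2: Beta(26.53+5, 10.88+9) = Beta(31.53, 19.88).
Posterior mean = α/(α+β) = 31.53/51.41 = 0.6133.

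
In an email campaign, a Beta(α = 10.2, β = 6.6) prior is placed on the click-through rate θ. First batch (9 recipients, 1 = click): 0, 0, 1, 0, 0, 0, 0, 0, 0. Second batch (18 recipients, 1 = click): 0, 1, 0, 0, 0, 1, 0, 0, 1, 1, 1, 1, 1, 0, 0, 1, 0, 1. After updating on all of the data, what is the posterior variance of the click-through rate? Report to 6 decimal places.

0.005547

The Beta prior is conjugate to a Binomial/Bernoulli likelihood; the update adds successes to α and failures to β.
After batch 1: Beta(10.2+1, 6.6+8) = Beta(11.2, 14.6).
After batch 2: Beta(11.2+9, 14.6+9) = Beta(20.2, 23.6).
Var = αβ/((α+β)²(α+β+1)) = 20.2·23.6/(43.8²·44.8) = 0.005547.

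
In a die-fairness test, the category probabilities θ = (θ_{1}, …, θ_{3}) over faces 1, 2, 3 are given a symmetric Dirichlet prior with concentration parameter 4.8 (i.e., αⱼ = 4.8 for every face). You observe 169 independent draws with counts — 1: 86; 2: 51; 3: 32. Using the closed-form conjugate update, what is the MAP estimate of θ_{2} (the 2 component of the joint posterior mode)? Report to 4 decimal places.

0.3038

The Dirichlet prior is conjugate to the Multinomial likelihood: each posterior αⱼ = prior αⱼ + observed count nⱼ.
Posterior concentration: (90.8, 55.8, 36.8), total = 183.4.
Joint mode component: (α_{2}−1)/(Σα−K) = 54.8/180.4 = 0.3038.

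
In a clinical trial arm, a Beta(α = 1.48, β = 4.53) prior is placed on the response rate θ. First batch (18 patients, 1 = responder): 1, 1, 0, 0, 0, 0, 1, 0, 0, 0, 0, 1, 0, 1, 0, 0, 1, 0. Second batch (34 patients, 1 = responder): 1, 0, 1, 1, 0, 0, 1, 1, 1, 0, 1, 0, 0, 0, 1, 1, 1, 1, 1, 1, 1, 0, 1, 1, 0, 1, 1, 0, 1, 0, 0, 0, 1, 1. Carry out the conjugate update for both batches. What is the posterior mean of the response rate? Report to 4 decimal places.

The Beta prior is conjugate to a Binomial/Bernoulli likelihood; the update adds successes to α and failures to β.
After batch 1: Beta(1.48+6, 4.53+12) = Beta(7.48, 16.53).
After batch 2: Beta(7.48+21, 16.53+13) = Beta(28.48, 29.53).
Posterior mean = α/(α+β) = 28.48/58.01 = 0.4909.

0.4909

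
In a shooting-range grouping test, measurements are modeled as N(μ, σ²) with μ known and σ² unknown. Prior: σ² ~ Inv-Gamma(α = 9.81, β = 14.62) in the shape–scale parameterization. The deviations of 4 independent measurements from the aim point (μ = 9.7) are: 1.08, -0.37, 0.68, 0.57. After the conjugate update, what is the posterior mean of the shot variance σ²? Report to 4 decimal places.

With known mean μ and an Inverse-Gamma(α, β) prior on σ², the Normal likelihood is conjugate: posterior is Inv-Gamma(α + n/2, β + Σ(xᵢ−μ)²/2).
Σ(xᵢ−μ)² = (1.08)² + (-0.37)² + (0.68)² + (0.57)² = 2.0906.
Posterior: Inv-Gamma(9.81 + 4/2, 14.62 + 2.0906/2) = Inv-Gamma(11.81, 15.66530).
E[σ²|data] = β/(α−1) = 15.66530/10.81 = 1.4491.

1.4491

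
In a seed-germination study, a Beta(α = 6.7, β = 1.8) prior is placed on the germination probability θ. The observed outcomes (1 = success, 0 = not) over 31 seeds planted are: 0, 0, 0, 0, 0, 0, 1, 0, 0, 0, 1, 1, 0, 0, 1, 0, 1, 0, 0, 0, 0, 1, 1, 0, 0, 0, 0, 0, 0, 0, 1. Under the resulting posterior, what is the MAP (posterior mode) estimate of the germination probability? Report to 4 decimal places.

0.3653

The Beta prior is conjugate to a Binomial/Bernoulli likelihood; the update adds successes to α and failures to β.
Posterior: Beta(α+k, β+n−k) = Beta(6.7+8, 1.8+23) = Beta(14.7, 24.8).
Mode of Beta(a,b) for a,b>1 is (a−1)/(a+b−2) = 13.7/37.5 = 0.3653.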